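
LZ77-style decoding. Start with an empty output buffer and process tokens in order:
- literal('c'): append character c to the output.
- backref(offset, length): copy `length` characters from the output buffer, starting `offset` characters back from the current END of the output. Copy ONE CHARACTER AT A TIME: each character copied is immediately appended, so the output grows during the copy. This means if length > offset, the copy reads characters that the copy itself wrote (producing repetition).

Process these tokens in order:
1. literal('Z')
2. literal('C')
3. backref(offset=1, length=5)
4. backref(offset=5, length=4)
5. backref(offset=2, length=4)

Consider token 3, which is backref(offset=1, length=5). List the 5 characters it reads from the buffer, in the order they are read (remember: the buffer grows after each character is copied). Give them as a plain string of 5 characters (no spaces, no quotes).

Token 1: literal('Z'). Output: "Z"
Token 2: literal('C'). Output: "ZC"
Token 3: backref(off=1, len=5). Buffer before: "ZC" (len 2)
  byte 1: read out[1]='C', append. Buffer now: "ZCC"
  byte 2: read out[2]='C', append. Buffer now: "ZCCC"
  byte 3: read out[3]='C', append. Buffer now: "ZCCCC"
  byte 4: read out[4]='C', append. Buffer now: "ZCCCCC"
  byte 5: read out[5]='C', append. Buffer now: "ZCCCCCC"

Answer: CCCCC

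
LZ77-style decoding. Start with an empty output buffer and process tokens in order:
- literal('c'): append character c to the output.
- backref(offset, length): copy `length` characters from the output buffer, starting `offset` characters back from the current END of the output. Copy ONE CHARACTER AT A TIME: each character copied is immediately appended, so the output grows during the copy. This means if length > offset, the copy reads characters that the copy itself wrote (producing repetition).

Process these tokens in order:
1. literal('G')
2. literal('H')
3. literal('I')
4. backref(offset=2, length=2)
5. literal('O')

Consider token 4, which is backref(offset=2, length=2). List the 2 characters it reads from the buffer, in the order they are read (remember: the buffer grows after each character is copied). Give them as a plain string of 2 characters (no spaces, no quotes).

Answer: HI

Derivation:
Token 1: literal('G'). Output: "G"
Token 2: literal('H'). Output: "GH"
Token 3: literal('I'). Output: "GHI"
Token 4: backref(off=2, len=2). Buffer before: "GHI" (len 3)
  byte 1: read out[1]='H', append. Buffer now: "GHIH"
  byte 2: read out[2]='I', append. Buffer now: "GHIHI"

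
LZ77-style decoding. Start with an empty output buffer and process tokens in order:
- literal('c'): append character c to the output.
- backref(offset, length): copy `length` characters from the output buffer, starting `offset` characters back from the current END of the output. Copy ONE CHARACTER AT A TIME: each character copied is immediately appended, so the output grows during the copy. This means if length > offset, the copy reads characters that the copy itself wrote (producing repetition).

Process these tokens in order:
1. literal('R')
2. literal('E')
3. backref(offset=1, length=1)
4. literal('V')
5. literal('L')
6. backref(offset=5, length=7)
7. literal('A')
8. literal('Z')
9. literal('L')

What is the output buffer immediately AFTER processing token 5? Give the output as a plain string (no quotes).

Answer: REEVL

Derivation:
Token 1: literal('R'). Output: "R"
Token 2: literal('E'). Output: "RE"
Token 3: backref(off=1, len=1). Copied 'E' from pos 1. Output: "REE"
Token 4: literal('V'). Output: "REEV"
Token 5: literal('L'). Output: "REEVL"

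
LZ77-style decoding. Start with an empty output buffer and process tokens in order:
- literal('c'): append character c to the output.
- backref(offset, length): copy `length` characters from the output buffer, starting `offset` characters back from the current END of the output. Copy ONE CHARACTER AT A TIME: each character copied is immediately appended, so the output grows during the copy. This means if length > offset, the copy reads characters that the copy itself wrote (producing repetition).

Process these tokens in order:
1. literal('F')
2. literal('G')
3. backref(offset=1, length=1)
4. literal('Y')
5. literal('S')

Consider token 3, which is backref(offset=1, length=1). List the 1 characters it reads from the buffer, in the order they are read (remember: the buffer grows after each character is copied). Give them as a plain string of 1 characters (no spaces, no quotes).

Answer: G

Derivation:
Token 1: literal('F'). Output: "F"
Token 2: literal('G'). Output: "FG"
Token 3: backref(off=1, len=1). Buffer before: "FG" (len 2)
  byte 1: read out[1]='G', append. Buffer now: "FGG"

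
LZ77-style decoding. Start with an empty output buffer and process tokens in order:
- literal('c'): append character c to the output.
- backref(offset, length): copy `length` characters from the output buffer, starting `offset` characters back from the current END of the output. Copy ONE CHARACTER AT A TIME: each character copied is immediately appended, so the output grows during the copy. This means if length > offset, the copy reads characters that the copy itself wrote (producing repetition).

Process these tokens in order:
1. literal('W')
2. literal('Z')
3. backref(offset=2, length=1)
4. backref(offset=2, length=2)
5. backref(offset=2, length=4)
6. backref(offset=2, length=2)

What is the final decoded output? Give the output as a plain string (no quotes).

Answer: WZWZWZWZWZW

Derivation:
Token 1: literal('W'). Output: "W"
Token 2: literal('Z'). Output: "WZ"
Token 3: backref(off=2, len=1). Copied 'W' from pos 0. Output: "WZW"
Token 4: backref(off=2, len=2). Copied 'ZW' from pos 1. Output: "WZWZW"
Token 5: backref(off=2, len=4) (overlapping!). Copied 'ZWZW' from pos 3. Output: "WZWZWZWZW"
Token 6: backref(off=2, len=2). Copied 'ZW' from pos 7. Output: "WZWZWZWZWZW"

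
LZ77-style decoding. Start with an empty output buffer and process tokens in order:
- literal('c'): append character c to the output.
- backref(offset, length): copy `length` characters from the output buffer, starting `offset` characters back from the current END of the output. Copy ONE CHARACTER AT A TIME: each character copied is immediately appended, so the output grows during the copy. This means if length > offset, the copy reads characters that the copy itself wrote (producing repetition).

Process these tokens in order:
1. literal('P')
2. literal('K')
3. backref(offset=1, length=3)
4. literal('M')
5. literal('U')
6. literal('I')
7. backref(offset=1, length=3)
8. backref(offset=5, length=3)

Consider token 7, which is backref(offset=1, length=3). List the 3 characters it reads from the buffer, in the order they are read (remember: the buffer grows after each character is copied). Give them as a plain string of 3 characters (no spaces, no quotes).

Answer: III

Derivation:
Token 1: literal('P'). Output: "P"
Token 2: literal('K'). Output: "PK"
Token 3: backref(off=1, len=3) (overlapping!). Copied 'KKK' from pos 1. Output: "PKKKK"
Token 4: literal('M'). Output: "PKKKKM"
Token 5: literal('U'). Output: "PKKKKMU"
Token 6: literal('I'). Output: "PKKKKMUI"
Token 7: backref(off=1, len=3). Buffer before: "PKKKKMUI" (len 8)
  byte 1: read out[7]='I', append. Buffer now: "PKKKKMUII"
  byte 2: read out[8]='I', append. Buffer now: "PKKKKMUIII"
  byte 3: read out[9]='I', append. Buffer now: "PKKKKMUIIII"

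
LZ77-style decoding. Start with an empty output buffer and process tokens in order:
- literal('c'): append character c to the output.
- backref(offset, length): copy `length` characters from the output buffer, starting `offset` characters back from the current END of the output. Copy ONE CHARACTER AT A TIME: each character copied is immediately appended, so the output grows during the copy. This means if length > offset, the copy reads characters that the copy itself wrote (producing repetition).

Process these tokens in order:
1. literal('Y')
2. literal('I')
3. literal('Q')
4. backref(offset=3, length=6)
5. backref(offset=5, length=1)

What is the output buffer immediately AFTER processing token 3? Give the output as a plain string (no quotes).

Answer: YIQ

Derivation:
Token 1: literal('Y'). Output: "Y"
Token 2: literal('I'). Output: "YI"
Token 3: literal('Q'). Output: "YIQ"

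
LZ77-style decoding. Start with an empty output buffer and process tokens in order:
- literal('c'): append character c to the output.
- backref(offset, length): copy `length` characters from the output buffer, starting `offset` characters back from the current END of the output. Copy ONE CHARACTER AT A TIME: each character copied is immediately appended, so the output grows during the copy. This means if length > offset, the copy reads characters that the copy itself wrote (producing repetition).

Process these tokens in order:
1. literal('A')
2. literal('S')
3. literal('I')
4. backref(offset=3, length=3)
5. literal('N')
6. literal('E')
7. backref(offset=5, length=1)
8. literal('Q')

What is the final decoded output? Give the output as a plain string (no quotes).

Token 1: literal('A'). Output: "A"
Token 2: literal('S'). Output: "AS"
Token 3: literal('I'). Output: "ASI"
Token 4: backref(off=3, len=3). Copied 'ASI' from pos 0. Output: "ASIASI"
Token 5: literal('N'). Output: "ASIASIN"
Token 6: literal('E'). Output: "ASIASINE"
Token 7: backref(off=5, len=1). Copied 'A' from pos 3. Output: "ASIASINEA"
Token 8: literal('Q'). Output: "ASIASINEAQ"

Answer: ASIASINEAQ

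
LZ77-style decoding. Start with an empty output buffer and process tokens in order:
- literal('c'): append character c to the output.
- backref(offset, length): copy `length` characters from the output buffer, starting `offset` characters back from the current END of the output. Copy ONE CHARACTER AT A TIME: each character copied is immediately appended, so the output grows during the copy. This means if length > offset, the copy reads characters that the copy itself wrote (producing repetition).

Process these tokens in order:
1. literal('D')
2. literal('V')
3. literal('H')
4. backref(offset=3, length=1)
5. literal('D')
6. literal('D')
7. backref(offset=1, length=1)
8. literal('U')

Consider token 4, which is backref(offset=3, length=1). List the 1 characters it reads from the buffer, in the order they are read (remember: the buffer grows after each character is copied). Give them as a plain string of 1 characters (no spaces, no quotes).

Token 1: literal('D'). Output: "D"
Token 2: literal('V'). Output: "DV"
Token 3: literal('H'). Output: "DVH"
Token 4: backref(off=3, len=1). Buffer before: "DVH" (len 3)
  byte 1: read out[0]='D', append. Buffer now: "DVHD"

Answer: D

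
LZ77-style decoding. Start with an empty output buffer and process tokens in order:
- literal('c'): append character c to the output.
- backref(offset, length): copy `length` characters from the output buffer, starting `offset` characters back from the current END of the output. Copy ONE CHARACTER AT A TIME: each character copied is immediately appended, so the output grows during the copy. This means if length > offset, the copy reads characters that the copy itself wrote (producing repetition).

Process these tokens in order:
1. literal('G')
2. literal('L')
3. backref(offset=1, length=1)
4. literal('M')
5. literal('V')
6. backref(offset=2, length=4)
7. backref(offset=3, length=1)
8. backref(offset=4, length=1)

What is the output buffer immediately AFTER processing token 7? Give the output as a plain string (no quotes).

Answer: GLLMVMVMVV

Derivation:
Token 1: literal('G'). Output: "G"
Token 2: literal('L'). Output: "GL"
Token 3: backref(off=1, len=1). Copied 'L' from pos 1. Output: "GLL"
Token 4: literal('M'). Output: "GLLM"
Token 5: literal('V'). Output: "GLLMV"
Token 6: backref(off=2, len=4) (overlapping!). Copied 'MVMV' from pos 3. Output: "GLLMVMVMV"
Token 7: backref(off=3, len=1). Copied 'V' from pos 6. Output: "GLLMVMVMVV"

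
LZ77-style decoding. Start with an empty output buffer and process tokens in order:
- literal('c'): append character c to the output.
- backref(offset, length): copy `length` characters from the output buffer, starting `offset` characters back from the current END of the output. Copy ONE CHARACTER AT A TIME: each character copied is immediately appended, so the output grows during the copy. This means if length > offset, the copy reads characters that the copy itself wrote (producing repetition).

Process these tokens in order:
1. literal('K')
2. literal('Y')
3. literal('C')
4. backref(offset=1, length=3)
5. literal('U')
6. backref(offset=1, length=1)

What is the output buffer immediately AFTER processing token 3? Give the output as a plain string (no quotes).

Answer: KYC

Derivation:
Token 1: literal('K'). Output: "K"
Token 2: literal('Y'). Output: "KY"
Token 3: literal('C'). Output: "KYC"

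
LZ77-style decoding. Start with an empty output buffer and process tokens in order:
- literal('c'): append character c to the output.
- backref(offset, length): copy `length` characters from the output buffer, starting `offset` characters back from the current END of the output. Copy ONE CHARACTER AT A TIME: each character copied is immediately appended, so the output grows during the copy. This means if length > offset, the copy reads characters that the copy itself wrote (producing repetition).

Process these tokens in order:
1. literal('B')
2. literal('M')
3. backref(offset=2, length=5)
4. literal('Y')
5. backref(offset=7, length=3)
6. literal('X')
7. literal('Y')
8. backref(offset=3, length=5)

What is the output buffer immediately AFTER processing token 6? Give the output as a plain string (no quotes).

Answer: BMBMBMBYMBMX

Derivation:
Token 1: literal('B'). Output: "B"
Token 2: literal('M'). Output: "BM"
Token 3: backref(off=2, len=5) (overlapping!). Copied 'BMBMB' from pos 0. Output: "BMBMBMB"
Token 4: literal('Y'). Output: "BMBMBMBY"
Token 5: backref(off=7, len=3). Copied 'MBM' from pos 1. Output: "BMBMBMBYMBM"
Token 6: literal('X'). Output: "BMBMBMBYMBMX"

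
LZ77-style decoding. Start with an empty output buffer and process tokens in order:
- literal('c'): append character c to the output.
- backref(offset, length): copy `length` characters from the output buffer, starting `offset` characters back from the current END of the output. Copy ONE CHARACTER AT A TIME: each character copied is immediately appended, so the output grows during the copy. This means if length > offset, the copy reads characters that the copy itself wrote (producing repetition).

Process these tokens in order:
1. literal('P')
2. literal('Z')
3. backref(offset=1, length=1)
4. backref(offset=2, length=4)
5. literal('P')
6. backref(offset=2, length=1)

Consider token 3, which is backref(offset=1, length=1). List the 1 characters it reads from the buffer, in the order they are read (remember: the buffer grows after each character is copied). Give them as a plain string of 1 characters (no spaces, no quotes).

Answer: Z

Derivation:
Token 1: literal('P'). Output: "P"
Token 2: literal('Z'). Output: "PZ"
Token 3: backref(off=1, len=1). Buffer before: "PZ" (len 2)
  byte 1: read out[1]='Z', append. Buffer now: "PZZ"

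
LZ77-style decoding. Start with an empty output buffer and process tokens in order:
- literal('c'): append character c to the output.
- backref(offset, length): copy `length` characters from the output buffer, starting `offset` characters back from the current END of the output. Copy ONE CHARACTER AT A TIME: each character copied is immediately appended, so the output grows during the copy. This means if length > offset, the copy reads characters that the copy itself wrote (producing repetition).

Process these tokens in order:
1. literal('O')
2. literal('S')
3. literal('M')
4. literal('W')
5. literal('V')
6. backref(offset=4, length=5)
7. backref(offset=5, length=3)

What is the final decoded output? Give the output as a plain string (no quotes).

Token 1: literal('O'). Output: "O"
Token 2: literal('S'). Output: "OS"
Token 3: literal('M'). Output: "OSM"
Token 4: literal('W'). Output: "OSMW"
Token 5: literal('V'). Output: "OSMWV"
Token 6: backref(off=4, len=5) (overlapping!). Copied 'SMWVS' from pos 1. Output: "OSMWVSMWVS"
Token 7: backref(off=5, len=3). Copied 'SMW' from pos 5. Output: "OSMWVSMWVSSMW"

Answer: OSMWVSMWVSSMW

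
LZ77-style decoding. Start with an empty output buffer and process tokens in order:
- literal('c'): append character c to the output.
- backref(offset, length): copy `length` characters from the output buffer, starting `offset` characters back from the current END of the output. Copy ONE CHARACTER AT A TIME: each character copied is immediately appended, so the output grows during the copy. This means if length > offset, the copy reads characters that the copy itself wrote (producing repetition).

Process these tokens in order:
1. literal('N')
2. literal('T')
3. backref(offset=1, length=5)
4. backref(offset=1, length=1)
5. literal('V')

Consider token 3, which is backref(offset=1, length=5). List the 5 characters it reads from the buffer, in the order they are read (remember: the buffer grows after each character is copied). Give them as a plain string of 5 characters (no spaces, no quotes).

Token 1: literal('N'). Output: "N"
Token 2: literal('T'). Output: "NT"
Token 3: backref(off=1, len=5). Buffer before: "NT" (len 2)
  byte 1: read out[1]='T', append. Buffer now: "NTT"
  byte 2: read out[2]='T', append. Buffer now: "NTTT"
  byte 3: read out[3]='T', append. Buffer now: "NTTTT"
  byte 4: read out[4]='T', append. Buffer now: "NTTTTT"
  byte 5: read out[5]='T', append. Buffer now: "NTTTTTT"

Answer: TTTTT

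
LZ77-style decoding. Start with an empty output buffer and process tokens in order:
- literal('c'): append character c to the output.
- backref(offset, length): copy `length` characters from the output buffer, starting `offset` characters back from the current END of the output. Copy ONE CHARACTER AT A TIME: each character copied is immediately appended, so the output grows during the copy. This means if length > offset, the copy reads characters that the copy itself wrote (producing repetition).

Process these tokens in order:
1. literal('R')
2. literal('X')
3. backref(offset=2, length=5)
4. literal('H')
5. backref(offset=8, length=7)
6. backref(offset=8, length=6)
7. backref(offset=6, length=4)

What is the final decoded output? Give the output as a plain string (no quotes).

Answer: RXRXRXRHRXRXRXRHRXRXRHRXR

Derivation:
Token 1: literal('R'). Output: "R"
Token 2: literal('X'). Output: "RX"
Token 3: backref(off=2, len=5) (overlapping!). Copied 'RXRXR' from pos 0. Output: "RXRXRXR"
Token 4: literal('H'). Output: "RXRXRXRH"
Token 5: backref(off=8, len=7). Copied 'RXRXRXR' from pos 0. Output: "RXRXRXRHRXRXRXR"
Token 6: backref(off=8, len=6). Copied 'HRXRXR' from pos 7. Output: "RXRXRXRHRXRXRXRHRXRXR"
Token 7: backref(off=6, len=4). Copied 'HRXR' from pos 15. Output: "RXRXRXRHRXRXRXRHRXRXRHRXR"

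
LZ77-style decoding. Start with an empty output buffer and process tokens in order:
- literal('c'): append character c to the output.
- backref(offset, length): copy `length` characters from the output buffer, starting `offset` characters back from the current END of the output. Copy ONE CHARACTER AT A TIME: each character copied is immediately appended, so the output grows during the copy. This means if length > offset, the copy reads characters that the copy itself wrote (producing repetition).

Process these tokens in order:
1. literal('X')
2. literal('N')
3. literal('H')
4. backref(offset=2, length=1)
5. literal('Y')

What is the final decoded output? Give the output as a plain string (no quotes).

Token 1: literal('X'). Output: "X"
Token 2: literal('N'). Output: "XN"
Token 3: literal('H'). Output: "XNH"
Token 4: backref(off=2, len=1). Copied 'N' from pos 1. Output: "XNHN"
Token 5: literal('Y'). Output: "XNHNY"

Answer: XNHNY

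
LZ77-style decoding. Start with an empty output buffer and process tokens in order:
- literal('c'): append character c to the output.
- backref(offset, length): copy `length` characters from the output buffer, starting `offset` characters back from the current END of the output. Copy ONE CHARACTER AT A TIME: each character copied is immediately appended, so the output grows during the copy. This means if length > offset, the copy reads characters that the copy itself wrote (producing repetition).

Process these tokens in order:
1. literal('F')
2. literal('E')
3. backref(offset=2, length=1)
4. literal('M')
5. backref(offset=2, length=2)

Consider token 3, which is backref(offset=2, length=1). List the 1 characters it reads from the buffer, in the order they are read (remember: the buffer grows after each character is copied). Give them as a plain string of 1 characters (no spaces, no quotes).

Answer: F

Derivation:
Token 1: literal('F'). Output: "F"
Token 2: literal('E'). Output: "FE"
Token 3: backref(off=2, len=1). Buffer before: "FE" (len 2)
  byte 1: read out[0]='F', append. Buffer now: "FEF"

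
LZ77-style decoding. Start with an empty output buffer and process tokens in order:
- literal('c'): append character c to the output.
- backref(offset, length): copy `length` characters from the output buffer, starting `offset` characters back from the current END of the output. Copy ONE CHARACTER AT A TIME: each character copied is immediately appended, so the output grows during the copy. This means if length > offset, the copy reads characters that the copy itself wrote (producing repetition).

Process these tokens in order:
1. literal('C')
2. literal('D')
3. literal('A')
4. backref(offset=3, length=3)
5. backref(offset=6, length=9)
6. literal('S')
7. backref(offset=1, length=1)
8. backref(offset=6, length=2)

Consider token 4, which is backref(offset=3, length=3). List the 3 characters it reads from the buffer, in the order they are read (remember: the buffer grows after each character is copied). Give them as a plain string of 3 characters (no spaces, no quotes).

Answer: CDA

Derivation:
Token 1: literal('C'). Output: "C"
Token 2: literal('D'). Output: "CD"
Token 3: literal('A'). Output: "CDA"
Token 4: backref(off=3, len=3). Buffer before: "CDA" (len 3)
  byte 1: read out[0]='C', append. Buffer now: "CDAC"
  byte 2: read out[1]='D', append. Buffer now: "CDACD"
  byte 3: read out[2]='A', append. Buffer now: "CDACDA"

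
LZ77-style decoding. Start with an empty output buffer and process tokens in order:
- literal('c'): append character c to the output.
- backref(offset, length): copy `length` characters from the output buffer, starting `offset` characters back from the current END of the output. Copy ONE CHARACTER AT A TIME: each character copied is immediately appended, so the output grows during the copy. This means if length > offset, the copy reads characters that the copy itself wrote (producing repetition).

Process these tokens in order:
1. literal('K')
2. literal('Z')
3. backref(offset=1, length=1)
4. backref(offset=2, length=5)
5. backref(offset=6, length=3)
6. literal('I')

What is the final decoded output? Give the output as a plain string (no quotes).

Token 1: literal('K'). Output: "K"
Token 2: literal('Z'). Output: "KZ"
Token 3: backref(off=1, len=1). Copied 'Z' from pos 1. Output: "KZZ"
Token 4: backref(off=2, len=5) (overlapping!). Copied 'ZZZZZ' from pos 1. Output: "KZZZZZZZ"
Token 5: backref(off=6, len=3). Copied 'ZZZ' from pos 2. Output: "KZZZZZZZZZZ"
Token 6: literal('I'). Output: "KZZZZZZZZZZI"

Answer: KZZZZZZZZZZI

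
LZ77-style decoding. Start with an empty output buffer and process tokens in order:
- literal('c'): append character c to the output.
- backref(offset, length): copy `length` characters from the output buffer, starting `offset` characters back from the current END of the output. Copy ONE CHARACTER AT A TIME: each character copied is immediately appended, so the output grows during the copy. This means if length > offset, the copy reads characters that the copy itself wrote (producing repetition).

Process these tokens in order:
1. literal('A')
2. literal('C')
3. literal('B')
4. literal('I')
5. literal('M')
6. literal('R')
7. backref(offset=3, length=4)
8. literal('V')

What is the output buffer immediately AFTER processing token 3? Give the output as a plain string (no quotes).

Answer: ACB

Derivation:
Token 1: literal('A'). Output: "A"
Token 2: literal('C'). Output: "AC"
Token 3: literal('B'). Output: "ACB"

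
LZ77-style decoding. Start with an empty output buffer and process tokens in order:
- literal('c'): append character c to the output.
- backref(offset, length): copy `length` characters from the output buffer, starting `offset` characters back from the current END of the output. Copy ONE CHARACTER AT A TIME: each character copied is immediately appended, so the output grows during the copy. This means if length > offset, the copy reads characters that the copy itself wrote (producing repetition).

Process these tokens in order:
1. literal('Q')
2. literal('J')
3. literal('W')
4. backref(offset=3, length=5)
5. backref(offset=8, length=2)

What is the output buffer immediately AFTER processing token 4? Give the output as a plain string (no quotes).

Answer: QJWQJWQJ

Derivation:
Token 1: literal('Q'). Output: "Q"
Token 2: literal('J'). Output: "QJ"
Token 3: literal('W'). Output: "QJW"
Token 4: backref(off=3, len=5) (overlapping!). Copied 'QJWQJ' from pos 0. Output: "QJWQJWQJ"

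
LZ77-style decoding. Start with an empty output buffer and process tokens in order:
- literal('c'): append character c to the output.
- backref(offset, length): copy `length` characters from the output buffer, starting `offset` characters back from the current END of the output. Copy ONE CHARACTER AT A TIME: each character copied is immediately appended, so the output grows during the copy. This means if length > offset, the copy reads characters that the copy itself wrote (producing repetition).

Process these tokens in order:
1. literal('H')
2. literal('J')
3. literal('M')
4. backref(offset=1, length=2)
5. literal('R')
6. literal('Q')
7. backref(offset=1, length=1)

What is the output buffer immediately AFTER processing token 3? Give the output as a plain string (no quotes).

Answer: HJM

Derivation:
Token 1: literal('H'). Output: "H"
Token 2: literal('J'). Output: "HJ"
Token 3: literal('M'). Output: "HJM"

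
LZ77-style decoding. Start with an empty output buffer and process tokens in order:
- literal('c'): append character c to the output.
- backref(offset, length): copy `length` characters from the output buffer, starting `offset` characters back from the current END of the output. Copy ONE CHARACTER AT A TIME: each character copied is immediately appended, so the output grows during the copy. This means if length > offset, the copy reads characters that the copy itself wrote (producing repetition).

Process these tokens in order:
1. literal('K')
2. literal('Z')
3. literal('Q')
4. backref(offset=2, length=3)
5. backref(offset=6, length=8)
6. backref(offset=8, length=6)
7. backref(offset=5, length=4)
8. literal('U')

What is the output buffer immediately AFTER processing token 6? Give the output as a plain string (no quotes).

Token 1: literal('K'). Output: "K"
Token 2: literal('Z'). Output: "KZ"
Token 3: literal('Q'). Output: "KZQ"
Token 4: backref(off=2, len=3) (overlapping!). Copied 'ZQZ' from pos 1. Output: "KZQZQZ"
Token 5: backref(off=6, len=8) (overlapping!). Copied 'KZQZQZKZ' from pos 0. Output: "KZQZQZKZQZQZKZ"
Token 6: backref(off=8, len=6). Copied 'KZQZQZ' from pos 6. Output: "KZQZQZKZQZQZKZKZQZQZ"

Answer: KZQZQZKZQZQZKZKZQZQZ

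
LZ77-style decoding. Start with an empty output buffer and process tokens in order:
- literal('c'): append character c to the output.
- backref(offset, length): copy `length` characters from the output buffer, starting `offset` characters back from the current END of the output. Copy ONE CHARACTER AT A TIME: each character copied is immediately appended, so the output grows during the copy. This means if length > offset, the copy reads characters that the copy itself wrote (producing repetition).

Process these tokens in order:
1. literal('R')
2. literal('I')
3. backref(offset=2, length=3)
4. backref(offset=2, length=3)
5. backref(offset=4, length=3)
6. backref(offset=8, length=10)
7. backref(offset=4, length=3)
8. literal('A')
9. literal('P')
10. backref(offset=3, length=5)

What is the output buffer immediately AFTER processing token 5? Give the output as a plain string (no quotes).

Token 1: literal('R'). Output: "R"
Token 2: literal('I'). Output: "RI"
Token 3: backref(off=2, len=3) (overlapping!). Copied 'RIR' from pos 0. Output: "RIRIR"
Token 4: backref(off=2, len=3) (overlapping!). Copied 'IRI' from pos 3. Output: "RIRIRIRI"
Token 5: backref(off=4, len=3). Copied 'RIR' from pos 4. Output: "RIRIRIRIRIR"

Answer: RIRIRIRIRIR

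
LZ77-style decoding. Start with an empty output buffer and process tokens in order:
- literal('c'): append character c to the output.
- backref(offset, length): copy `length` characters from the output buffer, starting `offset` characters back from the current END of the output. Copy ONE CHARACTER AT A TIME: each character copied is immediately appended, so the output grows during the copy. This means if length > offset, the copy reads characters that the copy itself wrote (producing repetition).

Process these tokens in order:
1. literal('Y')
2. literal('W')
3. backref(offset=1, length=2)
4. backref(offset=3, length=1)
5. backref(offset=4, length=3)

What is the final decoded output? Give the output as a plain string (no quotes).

Token 1: literal('Y'). Output: "Y"
Token 2: literal('W'). Output: "YW"
Token 3: backref(off=1, len=2) (overlapping!). Copied 'WW' from pos 1. Output: "YWWW"
Token 4: backref(off=3, len=1). Copied 'W' from pos 1. Output: "YWWWW"
Token 5: backref(off=4, len=3). Copied 'WWW' from pos 1. Output: "YWWWWWWW"

Answer: YWWWWWWW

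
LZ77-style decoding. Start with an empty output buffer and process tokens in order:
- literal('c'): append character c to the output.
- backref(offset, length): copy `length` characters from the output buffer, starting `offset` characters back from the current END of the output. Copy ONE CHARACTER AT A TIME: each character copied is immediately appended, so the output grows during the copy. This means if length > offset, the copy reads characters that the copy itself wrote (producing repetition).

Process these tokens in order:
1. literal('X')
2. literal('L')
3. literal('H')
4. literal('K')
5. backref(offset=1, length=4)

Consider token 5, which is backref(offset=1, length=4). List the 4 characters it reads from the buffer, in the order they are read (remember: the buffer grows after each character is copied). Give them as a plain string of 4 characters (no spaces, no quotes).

Token 1: literal('X'). Output: "X"
Token 2: literal('L'). Output: "XL"
Token 3: literal('H'). Output: "XLH"
Token 4: literal('K'). Output: "XLHK"
Token 5: backref(off=1, len=4). Buffer before: "XLHK" (len 4)
  byte 1: read out[3]='K', append. Buffer now: "XLHKK"
  byte 2: read out[4]='K', append. Buffer now: "XLHKKK"
  byte 3: read out[5]='K', append. Buffer now: "XLHKKKK"
  byte 4: read out[6]='K', append. Buffer now: "XLHKKKKK"

Answer: KKKK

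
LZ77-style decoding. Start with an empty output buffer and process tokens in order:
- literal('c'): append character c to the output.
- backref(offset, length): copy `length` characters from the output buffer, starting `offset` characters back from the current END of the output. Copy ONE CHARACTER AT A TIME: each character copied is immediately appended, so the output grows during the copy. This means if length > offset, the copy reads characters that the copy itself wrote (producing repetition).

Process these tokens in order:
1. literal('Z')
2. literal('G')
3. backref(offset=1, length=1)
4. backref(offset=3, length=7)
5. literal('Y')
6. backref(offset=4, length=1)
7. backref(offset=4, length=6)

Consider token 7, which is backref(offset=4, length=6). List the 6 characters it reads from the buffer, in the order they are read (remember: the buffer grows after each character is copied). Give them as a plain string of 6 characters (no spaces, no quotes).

Token 1: literal('Z'). Output: "Z"
Token 2: literal('G'). Output: "ZG"
Token 3: backref(off=1, len=1). Copied 'G' from pos 1. Output: "ZGG"
Token 4: backref(off=3, len=7) (overlapping!). Copied 'ZGGZGGZ' from pos 0. Output: "ZGGZGGZGGZ"
Token 5: literal('Y'). Output: "ZGGZGGZGGZY"
Token 6: backref(off=4, len=1). Copied 'G' from pos 7. Output: "ZGGZGGZGGZYG"
Token 7: backref(off=4, len=6). Buffer before: "ZGGZGGZGGZYG" (len 12)
  byte 1: read out[8]='G', append. Buffer now: "ZGGZGGZGGZYGG"
  byte 2: read out[9]='Z', append. Buffer now: "ZGGZGGZGGZYGGZ"
  byte 3: read out[10]='Y', append. Buffer now: "ZGGZGGZGGZYGGZY"
  byte 4: read out[11]='G', append. Buffer now: "ZGGZGGZGGZYGGZYG"
  byte 5: read out[12]='G', append. Buffer now: "ZGGZGGZGGZYGGZYGG"
  byte 6: read out[13]='Z', append. Buffer now: "ZGGZGGZGGZYGGZYGGZ"

Answer: GZYGGZ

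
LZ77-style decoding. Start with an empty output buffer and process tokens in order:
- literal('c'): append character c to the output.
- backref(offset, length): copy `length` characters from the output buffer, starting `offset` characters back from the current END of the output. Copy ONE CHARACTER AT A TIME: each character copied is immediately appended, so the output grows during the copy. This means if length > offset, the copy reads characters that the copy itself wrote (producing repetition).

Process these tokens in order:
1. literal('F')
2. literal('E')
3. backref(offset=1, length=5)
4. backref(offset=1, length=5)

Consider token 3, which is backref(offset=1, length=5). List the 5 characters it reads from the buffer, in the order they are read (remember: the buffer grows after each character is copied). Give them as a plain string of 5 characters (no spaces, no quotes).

Token 1: literal('F'). Output: "F"
Token 2: literal('E'). Output: "FE"
Token 3: backref(off=1, len=5). Buffer before: "FE" (len 2)
  byte 1: read out[1]='E', append. Buffer now: "FEE"
  byte 2: read out[2]='E', append. Buffer now: "FEEE"
  byte 3: read out[3]='E', append. Buffer now: "FEEEE"
  byte 4: read out[4]='E', append. Buffer now: "FEEEEE"
  byte 5: read out[5]='E', append. Buffer now: "FEEEEEE"

Answer: EEEEE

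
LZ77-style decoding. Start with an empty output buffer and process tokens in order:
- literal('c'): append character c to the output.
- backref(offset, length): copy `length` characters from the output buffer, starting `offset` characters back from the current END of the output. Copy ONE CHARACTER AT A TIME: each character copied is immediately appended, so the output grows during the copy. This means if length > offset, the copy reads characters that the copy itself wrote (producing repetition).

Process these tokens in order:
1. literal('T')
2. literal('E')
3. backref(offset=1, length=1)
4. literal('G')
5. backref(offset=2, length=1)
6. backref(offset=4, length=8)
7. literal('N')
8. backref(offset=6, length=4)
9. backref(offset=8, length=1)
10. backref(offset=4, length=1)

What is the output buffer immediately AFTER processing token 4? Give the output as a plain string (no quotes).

Token 1: literal('T'). Output: "T"
Token 2: literal('E'). Output: "TE"
Token 3: backref(off=1, len=1). Copied 'E' from pos 1. Output: "TEE"
Token 4: literal('G'). Output: "TEEG"

Answer: TEEG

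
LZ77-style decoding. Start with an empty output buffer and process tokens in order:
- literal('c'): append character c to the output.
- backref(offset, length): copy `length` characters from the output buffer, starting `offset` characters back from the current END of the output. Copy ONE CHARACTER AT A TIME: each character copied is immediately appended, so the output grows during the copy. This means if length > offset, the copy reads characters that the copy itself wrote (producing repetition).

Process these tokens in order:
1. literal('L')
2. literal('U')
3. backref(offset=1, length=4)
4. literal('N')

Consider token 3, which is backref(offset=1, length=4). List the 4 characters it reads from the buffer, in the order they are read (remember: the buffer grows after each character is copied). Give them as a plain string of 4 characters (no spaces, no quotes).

Answer: UUUU

Derivation:
Token 1: literal('L'). Output: "L"
Token 2: literal('U'). Output: "LU"
Token 3: backref(off=1, len=4). Buffer before: "LU" (len 2)
  byte 1: read out[1]='U', append. Buffer now: "LUU"
  byte 2: read out[2]='U', append. Buffer now: "LUUU"
  byte 3: read out[3]='U', append. Buffer now: "LUUUU"
  byte 4: read out[4]='U', append. Buffer now: "LUUUUU"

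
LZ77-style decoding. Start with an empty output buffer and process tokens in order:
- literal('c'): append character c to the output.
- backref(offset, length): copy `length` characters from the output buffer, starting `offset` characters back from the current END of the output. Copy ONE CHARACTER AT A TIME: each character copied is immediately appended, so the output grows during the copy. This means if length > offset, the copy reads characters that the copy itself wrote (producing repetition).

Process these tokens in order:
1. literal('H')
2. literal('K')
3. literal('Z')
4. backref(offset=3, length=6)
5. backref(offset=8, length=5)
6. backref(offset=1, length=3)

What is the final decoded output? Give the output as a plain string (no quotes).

Token 1: literal('H'). Output: "H"
Token 2: literal('K'). Output: "HK"
Token 3: literal('Z'). Output: "HKZ"
Token 4: backref(off=3, len=6) (overlapping!). Copied 'HKZHKZ' from pos 0. Output: "HKZHKZHKZ"
Token 5: backref(off=8, len=5). Copied 'KZHKZ' from pos 1. Output: "HKZHKZHKZKZHKZ"
Token 6: backref(off=1, len=3) (overlapping!). Copied 'ZZZ' from pos 13. Output: "HKZHKZHKZKZHKZZZZ"

Answer: HKZHKZHKZKZHKZZZZ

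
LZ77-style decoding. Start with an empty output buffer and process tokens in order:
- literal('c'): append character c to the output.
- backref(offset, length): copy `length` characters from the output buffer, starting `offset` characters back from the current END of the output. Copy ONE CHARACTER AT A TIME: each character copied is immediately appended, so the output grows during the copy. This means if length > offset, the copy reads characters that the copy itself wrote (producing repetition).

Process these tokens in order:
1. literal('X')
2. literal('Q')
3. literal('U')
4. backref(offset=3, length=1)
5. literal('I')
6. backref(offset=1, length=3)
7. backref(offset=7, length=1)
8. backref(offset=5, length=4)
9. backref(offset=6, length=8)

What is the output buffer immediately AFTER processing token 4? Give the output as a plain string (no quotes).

Answer: XQUX

Derivation:
Token 1: literal('X'). Output: "X"
Token 2: literal('Q'). Output: "XQ"
Token 3: literal('U'). Output: "XQU"
Token 4: backref(off=3, len=1). Copied 'X' from pos 0. Output: "XQUX"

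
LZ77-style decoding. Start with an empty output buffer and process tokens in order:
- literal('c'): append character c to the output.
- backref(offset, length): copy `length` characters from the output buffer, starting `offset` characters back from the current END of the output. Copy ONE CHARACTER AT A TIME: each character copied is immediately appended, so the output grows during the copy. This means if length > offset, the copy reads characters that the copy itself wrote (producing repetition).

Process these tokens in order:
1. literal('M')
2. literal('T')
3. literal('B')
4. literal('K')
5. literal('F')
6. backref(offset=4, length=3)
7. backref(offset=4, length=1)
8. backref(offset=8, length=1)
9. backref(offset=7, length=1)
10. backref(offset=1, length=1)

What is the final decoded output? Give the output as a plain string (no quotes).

Answer: MTBKFTBKFTKK

Derivation:
Token 1: literal('M'). Output: "M"
Token 2: literal('T'). Output: "MT"
Token 3: literal('B'). Output: "MTB"
Token 4: literal('K'). Output: "MTBK"
Token 5: literal('F'). Output: "MTBKF"
Token 6: backref(off=4, len=3). Copied 'TBK' from pos 1. Output: "MTBKFTBK"
Token 7: backref(off=4, len=1). Copied 'F' from pos 4. Output: "MTBKFTBKF"
Token 8: backref(off=8, len=1). Copied 'T' from pos 1. Output: "MTBKFTBKFT"
Token 9: backref(off=7, len=1). Copied 'K' from pos 3. Output: "MTBKFTBKFTK"
Token 10: backref(off=1, len=1). Copied 'K' from pos 10. Output: "MTBKFTBKFTKK"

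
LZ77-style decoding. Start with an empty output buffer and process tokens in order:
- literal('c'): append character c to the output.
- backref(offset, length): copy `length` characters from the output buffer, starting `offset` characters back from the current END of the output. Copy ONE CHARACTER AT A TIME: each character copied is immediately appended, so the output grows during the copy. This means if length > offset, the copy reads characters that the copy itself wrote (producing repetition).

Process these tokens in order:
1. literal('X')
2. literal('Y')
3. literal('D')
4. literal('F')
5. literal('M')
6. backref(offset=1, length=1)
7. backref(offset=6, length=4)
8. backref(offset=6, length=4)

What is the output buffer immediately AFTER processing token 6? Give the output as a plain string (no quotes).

Token 1: literal('X'). Output: "X"
Token 2: literal('Y'). Output: "XY"
Token 3: literal('D'). Output: "XYD"
Token 4: literal('F'). Output: "XYDF"
Token 5: literal('M'). Output: "XYDFM"
Token 6: backref(off=1, len=1). Copied 'M' from pos 4. Output: "XYDFMM"

Answer: XYDFMM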